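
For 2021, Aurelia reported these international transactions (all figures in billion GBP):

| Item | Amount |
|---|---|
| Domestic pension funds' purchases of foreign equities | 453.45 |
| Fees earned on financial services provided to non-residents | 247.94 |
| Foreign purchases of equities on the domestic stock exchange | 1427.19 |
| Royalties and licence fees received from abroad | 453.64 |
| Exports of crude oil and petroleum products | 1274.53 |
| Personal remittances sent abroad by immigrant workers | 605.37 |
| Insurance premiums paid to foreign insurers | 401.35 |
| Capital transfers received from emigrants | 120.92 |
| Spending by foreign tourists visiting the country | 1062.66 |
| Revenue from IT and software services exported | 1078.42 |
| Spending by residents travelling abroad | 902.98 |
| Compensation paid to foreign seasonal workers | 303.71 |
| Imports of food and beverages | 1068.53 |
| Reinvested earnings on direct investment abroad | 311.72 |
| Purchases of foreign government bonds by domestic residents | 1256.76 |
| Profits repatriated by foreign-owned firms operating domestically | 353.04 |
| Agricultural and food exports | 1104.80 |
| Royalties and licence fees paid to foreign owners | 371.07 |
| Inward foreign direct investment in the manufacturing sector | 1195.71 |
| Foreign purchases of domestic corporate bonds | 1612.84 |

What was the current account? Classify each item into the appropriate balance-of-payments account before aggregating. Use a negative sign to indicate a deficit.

Goods: -1068.53 + 1104.80 + 1274.53 = 1310.80
Services: 1062.66 + 247.94 - 401.35 + 453.64 - 902.98 - 371.07 + 1078.42 = 1167.26
Primary income: -353.04 + 311.72 - 303.71 = -345.03
Secondary income: -605.37
Current account = 1310.80 + 1167.26 + (-345.03) + (-605.37) = 1527.66
(Excluded from the current account — financial account: domestic pension funds' purchases of foreign equities 453.45, foreign purchases of equities on the domestic stock exchange 1427.19, purchases of foreign government bonds by domestic residents 1256.76, inward foreign direct investment in the manufacturing sector 1195.71, foreign purchases of domestic corporate bonds 1612.84; capital account: capital transfers received from emigrants 120.92.)

1527.66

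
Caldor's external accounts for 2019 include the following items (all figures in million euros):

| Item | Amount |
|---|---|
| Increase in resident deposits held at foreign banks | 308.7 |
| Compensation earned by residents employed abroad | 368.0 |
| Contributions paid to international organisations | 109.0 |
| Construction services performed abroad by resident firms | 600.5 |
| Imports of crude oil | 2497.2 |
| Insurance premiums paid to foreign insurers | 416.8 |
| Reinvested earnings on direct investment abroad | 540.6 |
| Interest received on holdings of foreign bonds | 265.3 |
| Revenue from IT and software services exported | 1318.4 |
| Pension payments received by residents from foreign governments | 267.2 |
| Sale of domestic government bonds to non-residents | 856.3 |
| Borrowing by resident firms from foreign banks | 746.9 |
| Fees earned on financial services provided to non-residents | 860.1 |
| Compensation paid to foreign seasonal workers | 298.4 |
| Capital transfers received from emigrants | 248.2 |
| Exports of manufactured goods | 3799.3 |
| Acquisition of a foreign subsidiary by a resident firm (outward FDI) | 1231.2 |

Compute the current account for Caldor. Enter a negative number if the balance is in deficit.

4698.0

Goods: -2497.2 + 3799.3 = 1302.1
Services: 1318.4 + 860.1 + 600.5 - 416.8 = 2362.2
Primary income: 540.6 + 265.3 + 368.0 - 298.4 = 875.5
Secondary income: -109.0 + 267.2 = 158.2
Current account = 1302.1 + 2362.2 + 875.5 + 158.2 = 4698.0
(Excluded from the current account — financial account: increase in resident deposits held at foreign banks 308.7, sale of domestic government bonds to non-residents 856.3, borrowing by resident firms from foreign banks 746.9, acquisition of a foreign subsidiary by a resident firm (outward FDI) 1231.2; capital account: capital transfers received from emigrants 248.2.)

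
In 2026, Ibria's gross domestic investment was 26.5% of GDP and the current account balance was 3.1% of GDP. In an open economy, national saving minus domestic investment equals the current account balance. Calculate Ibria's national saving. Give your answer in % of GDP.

29.6

S = I + CA = 26.5 + 3.1 = 29.6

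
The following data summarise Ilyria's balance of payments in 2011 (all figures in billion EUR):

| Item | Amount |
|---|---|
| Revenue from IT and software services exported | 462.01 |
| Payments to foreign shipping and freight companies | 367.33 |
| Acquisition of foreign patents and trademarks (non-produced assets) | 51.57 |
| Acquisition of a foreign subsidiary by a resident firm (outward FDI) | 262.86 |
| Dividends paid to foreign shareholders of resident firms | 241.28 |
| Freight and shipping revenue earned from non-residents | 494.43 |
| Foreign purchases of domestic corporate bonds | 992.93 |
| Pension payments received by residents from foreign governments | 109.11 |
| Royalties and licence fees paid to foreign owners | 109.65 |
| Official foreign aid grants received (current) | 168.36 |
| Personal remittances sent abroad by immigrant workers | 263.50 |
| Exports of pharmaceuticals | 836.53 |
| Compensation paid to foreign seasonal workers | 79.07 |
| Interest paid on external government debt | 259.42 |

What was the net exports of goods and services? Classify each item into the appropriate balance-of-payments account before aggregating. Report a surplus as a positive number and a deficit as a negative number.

Goods: 836.53
Services: 462.01 + 494.43 - 367.33 - 109.65 = 479.46
Trade balance = 836.53 + 479.46 = 1315.99
(Excluded from the trade balance — capital account: acquisition of foreign patents and trademarks (non-produced assets) 51.57; financial account: acquisition of a foreign subsidiary by a resident firm (outward FDI) 262.86, foreign purchases of domestic corporate bonds 992.93; primary income: dividends paid to foreign shareholders of resident firms 241.28, compensation paid to foreign seasonal workers 79.07, interest paid on external government debt 259.42; secondary income: pension payments received by residents from foreign governments 109.11, official foreign aid grants received (current) 168.36, personal remittances sent abroad by immigrant workers 263.50.)

1315.99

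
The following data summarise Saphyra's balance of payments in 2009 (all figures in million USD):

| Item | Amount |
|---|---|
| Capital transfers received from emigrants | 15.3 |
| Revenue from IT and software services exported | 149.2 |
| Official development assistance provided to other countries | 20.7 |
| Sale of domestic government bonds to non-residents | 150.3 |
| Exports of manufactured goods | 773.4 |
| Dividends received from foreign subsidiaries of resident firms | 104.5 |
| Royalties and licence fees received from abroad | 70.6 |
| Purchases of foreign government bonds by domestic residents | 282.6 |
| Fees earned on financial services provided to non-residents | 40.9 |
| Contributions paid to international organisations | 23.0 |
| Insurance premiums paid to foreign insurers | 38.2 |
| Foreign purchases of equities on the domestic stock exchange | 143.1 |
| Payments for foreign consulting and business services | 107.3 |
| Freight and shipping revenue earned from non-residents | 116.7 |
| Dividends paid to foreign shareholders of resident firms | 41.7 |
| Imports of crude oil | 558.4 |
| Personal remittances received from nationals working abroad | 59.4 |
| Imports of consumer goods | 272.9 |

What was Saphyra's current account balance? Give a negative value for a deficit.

252.5

Goods: -558.4 - 272.9 + 773.4 = -57.9
Services: -107.3 + 116.7 + 40.9 + 70.6 - 38.2 + 149.2 = 231.9
Primary income: -41.7 + 104.5 = 62.8
Secondary income: -23.0 - 20.7 + 59.4 = 15.7
Current account = (-57.9) + 231.9 + 62.8 + 15.7 = 252.5
(Excluded from the current account — capital account: capital transfers received from emigrants 15.3; financial account: sale of domestic government bonds to non-residents 150.3, purchases of foreign government bonds by domestic residents 282.6, foreign purchases of equities on the domestic stock exchange 143.1.)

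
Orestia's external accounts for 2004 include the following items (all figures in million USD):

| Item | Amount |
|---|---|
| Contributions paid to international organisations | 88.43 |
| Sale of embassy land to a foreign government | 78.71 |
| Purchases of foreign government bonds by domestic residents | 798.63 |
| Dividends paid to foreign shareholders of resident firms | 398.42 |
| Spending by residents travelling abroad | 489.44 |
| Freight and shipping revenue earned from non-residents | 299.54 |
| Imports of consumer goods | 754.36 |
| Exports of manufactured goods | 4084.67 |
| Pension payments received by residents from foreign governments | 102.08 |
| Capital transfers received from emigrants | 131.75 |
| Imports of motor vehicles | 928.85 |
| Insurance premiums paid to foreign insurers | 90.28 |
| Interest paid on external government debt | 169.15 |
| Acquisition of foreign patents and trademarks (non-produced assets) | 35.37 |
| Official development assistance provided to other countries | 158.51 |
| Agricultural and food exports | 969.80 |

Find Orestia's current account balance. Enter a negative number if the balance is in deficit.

2378.65

Goods: -754.36 + 969.80 + 4084.67 - 928.85 = 3371.26
Services: -90.28 - 489.44 + 299.54 = -280.18
Primary income: -169.15 - 398.42 = -567.57
Secondary income: -158.51 + 102.08 - 88.43 = -144.86
Current account = 3371.26 + (-280.18) + (-567.57) + (-144.86) = 2378.65
(Excluded from the current account — capital account: sale of embassy land to a foreign government 78.71, capital transfers received from emigrants 131.75, acquisition of foreign patents and trademarks (non-produced assets) 35.37; financial account: purchases of foreign government bonds by domestic residents 798.63.)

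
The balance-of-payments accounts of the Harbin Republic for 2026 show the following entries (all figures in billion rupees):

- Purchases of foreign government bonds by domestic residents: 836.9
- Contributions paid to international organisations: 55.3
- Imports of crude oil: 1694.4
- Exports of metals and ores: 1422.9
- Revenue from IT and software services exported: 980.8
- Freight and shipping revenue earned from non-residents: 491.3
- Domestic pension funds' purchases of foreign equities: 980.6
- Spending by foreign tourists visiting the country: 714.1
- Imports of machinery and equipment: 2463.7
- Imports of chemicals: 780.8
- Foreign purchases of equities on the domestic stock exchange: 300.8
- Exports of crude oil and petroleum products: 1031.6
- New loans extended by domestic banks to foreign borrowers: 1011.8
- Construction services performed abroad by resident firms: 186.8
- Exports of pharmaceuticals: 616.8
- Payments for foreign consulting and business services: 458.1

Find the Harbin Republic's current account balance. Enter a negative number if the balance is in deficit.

Goods: 1422.9 - 2463.7 - 1694.4 + 1031.6 - 780.8 + 616.8 = -1867.6
Services: 980.8 - 458.1 + 714.1 + 491.3 + 186.8 = 1914.9
Secondary income: -55.3
Current account = (-1867.6) + 1914.9 + (-55.3) = -8.0
(Excluded from the current account — financial account: purchases of foreign government bonds by domestic residents 836.9, domestic pension funds' purchases of foreign equities 980.6, foreign purchases of equities on the domestic stock exchange 300.8, new loans extended by domestic banks to foreign borrowers 1011.8.)

-8.0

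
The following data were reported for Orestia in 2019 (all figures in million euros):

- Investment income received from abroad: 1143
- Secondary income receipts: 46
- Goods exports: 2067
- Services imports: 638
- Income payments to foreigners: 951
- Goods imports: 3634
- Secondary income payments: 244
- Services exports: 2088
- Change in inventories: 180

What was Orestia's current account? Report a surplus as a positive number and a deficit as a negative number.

-123

Goods balance = 2067 - 3634 = -1567
Services balance = 2088 - 638 = 1450
Trade balance (goods + services) = -1567 + 1450 = -117
Net primary income = 1143 - 951 = 192
Net secondary income = 46 - 244 = -198
Current account = -117 + 192 + (-198) = -123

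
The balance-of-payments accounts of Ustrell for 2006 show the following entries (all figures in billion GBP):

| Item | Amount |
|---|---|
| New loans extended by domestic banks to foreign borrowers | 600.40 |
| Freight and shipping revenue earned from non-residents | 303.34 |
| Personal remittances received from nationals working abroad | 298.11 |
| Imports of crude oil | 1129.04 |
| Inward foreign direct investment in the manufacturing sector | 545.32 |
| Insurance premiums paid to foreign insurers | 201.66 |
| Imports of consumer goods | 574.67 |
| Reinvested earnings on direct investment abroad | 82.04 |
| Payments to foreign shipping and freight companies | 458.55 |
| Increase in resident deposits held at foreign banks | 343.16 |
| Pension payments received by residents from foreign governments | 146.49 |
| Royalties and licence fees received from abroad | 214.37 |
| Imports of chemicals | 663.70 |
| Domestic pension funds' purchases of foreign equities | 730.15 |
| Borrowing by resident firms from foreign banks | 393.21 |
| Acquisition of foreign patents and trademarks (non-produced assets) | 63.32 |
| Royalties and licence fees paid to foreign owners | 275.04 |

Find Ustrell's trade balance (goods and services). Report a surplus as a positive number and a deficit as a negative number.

-2784.95

Goods: -1129.04 - 574.67 - 663.70 = -2367.41
Services: -458.55 - 275.04 + 214.37 + 303.34 - 201.66 = -417.54
Trade balance = -2367.41 + (-417.54) = -2784.95
(Excluded from the trade balance — financial account: new loans extended by domestic banks to foreign borrowers 600.40, inward foreign direct investment in the manufacturing sector 545.32, increase in resident deposits held at foreign banks 343.16, domestic pension funds' purchases of foreign equities 730.15, borrowing by resident firms from foreign banks 393.21; secondary income: personal remittances received from nationals working abroad 298.11, pension payments received by residents from foreign governments 146.49; primary income: reinvested earnings on direct investment abroad 82.04; capital account: acquisition of foreign patents and trademarks (non-produced assets) 63.32.)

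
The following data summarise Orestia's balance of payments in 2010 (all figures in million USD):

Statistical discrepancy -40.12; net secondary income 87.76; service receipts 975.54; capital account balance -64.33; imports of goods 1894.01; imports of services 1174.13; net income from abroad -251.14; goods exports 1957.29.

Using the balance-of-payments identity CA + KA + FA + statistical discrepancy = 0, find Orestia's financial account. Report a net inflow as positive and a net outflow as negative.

Goods balance = 1957.29 - 1894.01 = 63.28
Services balance = 975.54 - 1174.13 = -198.59
Trade balance (goods + services) = 63.28 + (-198.59) = -135.31
Net primary income = -251.14
Net secondary income = 87.76
Current account = -135.31 + (-251.14) + 87.76 = -298.69
Financial account = -(-298.69 + (-64.33) + (-40.12)) = 403.14

403.14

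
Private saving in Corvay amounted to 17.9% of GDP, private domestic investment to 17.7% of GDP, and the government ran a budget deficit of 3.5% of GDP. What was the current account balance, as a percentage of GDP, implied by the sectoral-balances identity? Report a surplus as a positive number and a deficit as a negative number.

-3.3

By the sectoral-balances identity, CA = (S_private - I) + (T - G).
Private balance = 17.9 - 17.7 = 0.2
Government balance (T - G) = -3.5
CA = 0.2 + (-3.5) = -3.3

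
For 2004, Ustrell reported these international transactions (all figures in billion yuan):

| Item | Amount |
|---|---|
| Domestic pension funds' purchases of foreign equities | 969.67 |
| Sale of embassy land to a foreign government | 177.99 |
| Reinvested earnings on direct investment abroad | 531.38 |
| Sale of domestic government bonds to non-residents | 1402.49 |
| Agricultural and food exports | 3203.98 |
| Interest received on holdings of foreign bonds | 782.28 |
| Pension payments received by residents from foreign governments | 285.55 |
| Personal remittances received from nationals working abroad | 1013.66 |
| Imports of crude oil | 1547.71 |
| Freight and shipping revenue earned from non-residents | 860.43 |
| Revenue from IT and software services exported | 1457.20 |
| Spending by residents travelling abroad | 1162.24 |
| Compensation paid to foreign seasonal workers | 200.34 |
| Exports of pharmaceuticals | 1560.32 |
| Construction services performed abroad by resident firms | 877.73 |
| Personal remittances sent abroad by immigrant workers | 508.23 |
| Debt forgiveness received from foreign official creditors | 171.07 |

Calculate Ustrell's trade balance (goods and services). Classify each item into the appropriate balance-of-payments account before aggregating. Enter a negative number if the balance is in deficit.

Goods: 1560.32 - 1547.71 + 3203.98 = 3216.59
Services: 877.73 + 860.43 + 1457.20 - 1162.24 = 2033.12
Trade balance = 3216.59 + 2033.12 = 5249.71
(Excluded from the trade balance — financial account: domestic pension funds' purchases of foreign equities 969.67, sale of domestic government bonds to non-residents 1402.49; capital account: sale of embassy land to a foreign government 177.99, debt forgiveness received from foreign official creditors 171.07; primary income: reinvested earnings on direct investment abroad 531.38, interest received on holdings of foreign bonds 782.28, compensation paid to foreign seasonal workers 200.34; secondary income: pension payments received by residents from foreign governments 285.55, personal remittances received from nationals working abroad 1013.66, personal remittances sent abroad by immigrant workers 508.23.)

5249.71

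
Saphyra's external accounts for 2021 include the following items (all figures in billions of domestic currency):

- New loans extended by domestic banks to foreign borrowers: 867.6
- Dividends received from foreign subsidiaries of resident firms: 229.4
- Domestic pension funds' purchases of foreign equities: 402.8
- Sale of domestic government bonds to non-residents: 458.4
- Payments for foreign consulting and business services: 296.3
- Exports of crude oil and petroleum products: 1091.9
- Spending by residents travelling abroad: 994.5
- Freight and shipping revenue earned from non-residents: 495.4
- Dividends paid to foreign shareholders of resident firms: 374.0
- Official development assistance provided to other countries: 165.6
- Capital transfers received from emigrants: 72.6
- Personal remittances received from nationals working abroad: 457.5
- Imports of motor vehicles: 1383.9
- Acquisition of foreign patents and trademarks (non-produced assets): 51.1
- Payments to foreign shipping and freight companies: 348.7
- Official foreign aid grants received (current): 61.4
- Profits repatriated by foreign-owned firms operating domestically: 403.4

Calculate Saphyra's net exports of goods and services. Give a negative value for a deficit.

Goods: 1091.9 - 1383.9 = -292.0
Services: 495.4 - 994.5 - 348.7 - 296.3 = -1144.1
Trade balance = -292.0 + (-1144.1) = -1436.1
(Excluded from the trade balance — financial account: new loans extended by domestic banks to foreign borrowers 867.6, domestic pension funds' purchases of foreign equities 402.8, sale of domestic government bonds to non-residents 458.4; primary income: dividends received from foreign subsidiaries of resident firms 229.4, dividends paid to foreign shareholders of resident firms 374.0, profits repatriated by foreign-owned firms operating domestically 403.4; secondary income: official development assistance provided to other countries 165.6, personal remittances received from nationals working abroad 457.5, official foreign aid grants received (current) 61.4; capital account: capital transfers received from emigrants 72.6, acquisition of foreign patents and trademarks (non-produced assets) 51.1.)

-1436.1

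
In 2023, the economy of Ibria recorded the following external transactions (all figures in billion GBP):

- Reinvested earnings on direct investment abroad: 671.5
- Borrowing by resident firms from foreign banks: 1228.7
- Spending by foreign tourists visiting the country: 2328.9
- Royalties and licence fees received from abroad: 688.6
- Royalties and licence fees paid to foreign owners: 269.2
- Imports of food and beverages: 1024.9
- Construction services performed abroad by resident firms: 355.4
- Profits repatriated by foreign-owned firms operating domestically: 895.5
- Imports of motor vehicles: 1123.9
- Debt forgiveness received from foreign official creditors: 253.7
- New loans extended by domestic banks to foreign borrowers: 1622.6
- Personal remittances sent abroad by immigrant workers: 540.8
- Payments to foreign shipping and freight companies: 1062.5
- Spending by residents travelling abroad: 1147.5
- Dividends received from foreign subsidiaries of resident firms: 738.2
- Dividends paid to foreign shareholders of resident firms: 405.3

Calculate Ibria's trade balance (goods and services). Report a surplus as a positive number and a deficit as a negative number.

Goods: -1024.9 - 1123.9 = -2148.8
Services: 355.4 - 1147.5 - 269.2 + 688.6 - 1062.5 + 2328.9 = 893.7
Trade balance = -2148.8 + 893.7 = -1255.1
(Excluded from the trade balance — primary income: reinvested earnings on direct investment abroad 671.5, profits repatriated by foreign-owned firms operating domestically 895.5, dividends received from foreign subsidiaries of resident firms 738.2, dividends paid to foreign shareholders of resident firms 405.3; financial account: borrowing by resident firms from foreign banks 1228.7, new loans extended by domestic banks to foreign borrowers 1622.6; capital account: debt forgiveness received from foreign official creditors 253.7; secondary income: personal remittances sent abroad by immigrant workers 540.8.)

-1255.1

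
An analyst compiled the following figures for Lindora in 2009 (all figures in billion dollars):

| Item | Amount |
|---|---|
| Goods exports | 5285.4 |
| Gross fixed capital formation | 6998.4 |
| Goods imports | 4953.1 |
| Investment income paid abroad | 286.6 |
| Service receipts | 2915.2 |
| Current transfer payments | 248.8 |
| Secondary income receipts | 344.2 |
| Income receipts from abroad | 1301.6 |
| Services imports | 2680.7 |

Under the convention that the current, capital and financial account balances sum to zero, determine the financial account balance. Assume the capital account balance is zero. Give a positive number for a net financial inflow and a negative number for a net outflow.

Goods balance = 5285.4 - 4953.1 = 332.3
Services balance = 2915.2 - 2680.7 = 234.5
Trade balance (goods + services) = 332.3 + 234.5 = 566.8
Net primary income = 1301.6 - 286.6 = 1015.0
Net secondary income = 344.2 - 248.8 = 95.4
Current account = 566.8 + 1015.0 + 95.4 = 1677.2
Financial account = -(1677.2) = -1677.2

-1677.2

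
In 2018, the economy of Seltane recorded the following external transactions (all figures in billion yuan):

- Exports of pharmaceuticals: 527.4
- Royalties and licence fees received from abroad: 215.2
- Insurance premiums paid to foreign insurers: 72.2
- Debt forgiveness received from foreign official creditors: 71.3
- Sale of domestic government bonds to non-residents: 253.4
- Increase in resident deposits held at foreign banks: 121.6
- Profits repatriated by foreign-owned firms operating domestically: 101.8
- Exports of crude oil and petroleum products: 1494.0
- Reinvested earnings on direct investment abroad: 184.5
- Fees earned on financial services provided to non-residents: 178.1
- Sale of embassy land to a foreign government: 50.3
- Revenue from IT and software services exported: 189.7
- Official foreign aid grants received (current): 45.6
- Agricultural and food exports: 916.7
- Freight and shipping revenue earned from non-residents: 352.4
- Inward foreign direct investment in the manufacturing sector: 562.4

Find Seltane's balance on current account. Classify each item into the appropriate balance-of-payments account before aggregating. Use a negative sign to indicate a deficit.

Goods: 1494.0 + 527.4 + 916.7 = 2938.1
Services: 352.4 + 178.1 + 215.2 - 72.2 + 189.7 = 863.2
Primary income: -101.8 + 184.5 = 82.7
Secondary income: 45.6
Current account = 2938.1 + 863.2 + 82.7 + 45.6 = 3929.6
(Excluded from the current account — capital account: debt forgiveness received from foreign official creditors 71.3, sale of embassy land to a foreign government 50.3; financial account: sale of domestic government bonds to non-residents 253.4, increase in resident deposits held at foreign banks 121.6, inward foreign direct investment in the manufacturing sector 562.4.)

3929.6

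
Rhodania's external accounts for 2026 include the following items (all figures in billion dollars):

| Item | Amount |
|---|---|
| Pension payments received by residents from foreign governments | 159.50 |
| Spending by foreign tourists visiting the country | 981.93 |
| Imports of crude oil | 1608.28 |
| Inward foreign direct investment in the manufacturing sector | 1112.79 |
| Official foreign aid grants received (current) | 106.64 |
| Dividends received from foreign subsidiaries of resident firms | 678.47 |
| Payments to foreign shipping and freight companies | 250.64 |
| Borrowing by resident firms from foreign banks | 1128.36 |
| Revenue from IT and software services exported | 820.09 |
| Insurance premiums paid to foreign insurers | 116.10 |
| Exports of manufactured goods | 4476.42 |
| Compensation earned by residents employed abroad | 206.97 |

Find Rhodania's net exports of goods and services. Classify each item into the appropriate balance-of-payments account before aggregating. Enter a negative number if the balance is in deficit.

4303.42

Goods: -1608.28 + 4476.42 = 2868.14
Services: -116.10 + 820.09 - 250.64 + 981.93 = 1435.28
Trade balance = 2868.14 + 1435.28 = 4303.42
(Excluded from the trade balance — secondary income: pension payments received by residents from foreign governments 159.50, official foreign aid grants received (current) 106.64; financial account: inward foreign direct investment in the manufacturing sector 1112.79, borrowing by resident firms from foreign banks 1128.36; primary income: dividends received from foreign subsidiaries of resident firms 678.47, compensation earned by residents employed abroad 206.97.)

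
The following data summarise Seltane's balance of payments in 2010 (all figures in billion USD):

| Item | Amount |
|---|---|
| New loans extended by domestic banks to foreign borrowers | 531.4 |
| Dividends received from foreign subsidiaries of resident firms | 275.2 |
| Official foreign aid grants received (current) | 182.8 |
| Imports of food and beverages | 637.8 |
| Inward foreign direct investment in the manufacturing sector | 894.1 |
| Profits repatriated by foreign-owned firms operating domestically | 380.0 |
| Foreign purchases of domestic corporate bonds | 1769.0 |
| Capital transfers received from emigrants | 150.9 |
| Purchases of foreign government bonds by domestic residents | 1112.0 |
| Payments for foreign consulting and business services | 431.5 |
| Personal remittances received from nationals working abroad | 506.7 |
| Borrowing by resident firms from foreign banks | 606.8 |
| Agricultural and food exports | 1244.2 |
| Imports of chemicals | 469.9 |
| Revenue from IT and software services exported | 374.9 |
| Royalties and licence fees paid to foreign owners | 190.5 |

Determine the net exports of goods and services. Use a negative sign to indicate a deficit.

-110.6

Goods: -469.9 + 1244.2 - 637.8 = 136.5
Services: -431.5 + 374.9 - 190.5 = -247.1
Trade balance = 136.5 + (-247.1) = -110.6
(Excluded from the trade balance — financial account: new loans extended by domestic banks to foreign borrowers 531.4, inward foreign direct investment in the manufacturing sector 894.1, foreign purchases of domestic corporate bonds 1769.0, purchases of foreign government bonds by domestic residents 1112.0, borrowing by resident firms from foreign banks 606.8; primary income: dividends received from foreign subsidiaries of resident firms 275.2, profits repatriated by foreign-owned firms operating domestically 380.0; secondary income: official foreign aid grants received (current) 182.8, personal remittances received from nationals working abroad 506.7; capital account: capital transfers received from emigrants 150.9.)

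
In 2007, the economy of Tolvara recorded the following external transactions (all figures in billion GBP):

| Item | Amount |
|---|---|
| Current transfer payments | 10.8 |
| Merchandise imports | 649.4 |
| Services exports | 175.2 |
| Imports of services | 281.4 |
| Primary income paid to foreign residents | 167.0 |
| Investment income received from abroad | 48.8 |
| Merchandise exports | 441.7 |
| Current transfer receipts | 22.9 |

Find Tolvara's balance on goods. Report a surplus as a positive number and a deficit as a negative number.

-207.7

Goods balance = 441.7 - 649.4 = -207.7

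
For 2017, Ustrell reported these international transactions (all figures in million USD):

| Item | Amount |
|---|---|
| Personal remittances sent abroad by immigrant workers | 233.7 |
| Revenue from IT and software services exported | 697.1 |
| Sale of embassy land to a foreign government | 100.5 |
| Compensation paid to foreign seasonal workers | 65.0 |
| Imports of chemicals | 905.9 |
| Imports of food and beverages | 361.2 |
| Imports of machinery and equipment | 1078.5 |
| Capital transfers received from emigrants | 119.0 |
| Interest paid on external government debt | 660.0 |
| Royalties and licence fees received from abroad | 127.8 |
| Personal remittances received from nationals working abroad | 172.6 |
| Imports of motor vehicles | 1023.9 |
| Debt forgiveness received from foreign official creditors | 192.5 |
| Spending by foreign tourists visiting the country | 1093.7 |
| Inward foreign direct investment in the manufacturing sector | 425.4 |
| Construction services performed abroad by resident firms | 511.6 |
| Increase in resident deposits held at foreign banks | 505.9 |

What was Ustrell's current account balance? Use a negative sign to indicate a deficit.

Goods: -1078.5 - 1023.9 - 905.9 - 361.2 = -3369.5
Services: 1093.7 + 697.1 + 511.6 + 127.8 = 2430.2
Primary income: -660.0 - 65.0 = -725.0
Secondary income: -233.7 + 172.6 = -61.1
Current account = (-3369.5) + 2430.2 + (-725.0) + (-61.1) = -1725.4
(Excluded from the current account — capital account: sale of embassy land to a foreign government 100.5, capital transfers received from emigrants 119.0, debt forgiveness received from foreign official creditors 192.5; financial account: inward foreign direct investment in the manufacturing sector 425.4, increase in resident deposits held at foreign banks 505.9.)

-1725.4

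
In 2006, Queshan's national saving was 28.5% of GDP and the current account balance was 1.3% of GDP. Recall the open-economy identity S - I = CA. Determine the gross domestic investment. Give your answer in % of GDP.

I = S - CA = 28.5 - 1.3 = 27.2

27.2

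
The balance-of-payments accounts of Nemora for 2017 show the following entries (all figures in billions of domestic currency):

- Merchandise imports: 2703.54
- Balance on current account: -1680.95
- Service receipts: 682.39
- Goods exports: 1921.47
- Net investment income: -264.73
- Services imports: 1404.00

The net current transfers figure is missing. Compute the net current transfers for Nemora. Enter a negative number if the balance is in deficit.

Current account = goods balance + services balance + net primary income + net secondary income
Sum of the known components = -1768.41
Net current transfers = CA - (known components) = -1680.95 - (-1768.41) = 87.46

87.46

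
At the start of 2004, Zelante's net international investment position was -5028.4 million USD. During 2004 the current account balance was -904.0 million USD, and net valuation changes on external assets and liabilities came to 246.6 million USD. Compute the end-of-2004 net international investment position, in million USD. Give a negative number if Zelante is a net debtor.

-5685.8

Change in NIIP = current account + net valuation change = -904.0 + 246.6 = -657.4
End-of-year NIIP = -5028.4 + (-657.4) = -5685.8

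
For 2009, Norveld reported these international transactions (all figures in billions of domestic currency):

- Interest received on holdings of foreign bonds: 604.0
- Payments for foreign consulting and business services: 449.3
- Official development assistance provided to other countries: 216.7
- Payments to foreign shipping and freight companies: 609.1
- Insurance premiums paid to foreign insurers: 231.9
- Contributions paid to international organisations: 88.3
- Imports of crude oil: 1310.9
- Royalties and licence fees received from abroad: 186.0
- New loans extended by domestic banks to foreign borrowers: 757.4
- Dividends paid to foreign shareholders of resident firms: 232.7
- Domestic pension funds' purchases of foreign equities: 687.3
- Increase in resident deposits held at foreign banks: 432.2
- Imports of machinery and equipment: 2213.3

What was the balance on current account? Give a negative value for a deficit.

-4562.2

Goods: -2213.3 - 1310.9 = -3524.2
Services: -231.9 - 609.1 + 186.0 - 449.3 = -1104.3
Primary income: 604.0 - 232.7 = 371.3
Secondary income: -88.3 - 216.7 = -305.0
Current account = (-3524.2) + (-1104.3) + 371.3 + (-305.0) = -4562.2
(Excluded from the current account — financial account: new loans extended by domestic banks to foreign borrowers 757.4, domestic pension funds' purchases of foreign equities 687.3, increase in resident deposits held at foreign banks 432.2.)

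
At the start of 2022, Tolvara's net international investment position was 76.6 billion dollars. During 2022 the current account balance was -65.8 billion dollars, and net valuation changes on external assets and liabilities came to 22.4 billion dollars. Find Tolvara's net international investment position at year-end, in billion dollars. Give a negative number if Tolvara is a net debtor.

Change in NIIP = current account + net valuation change = -65.8 + 22.4 = -43.4
End-of-year NIIP = 76.6 + (-43.4) = 33.2

33.2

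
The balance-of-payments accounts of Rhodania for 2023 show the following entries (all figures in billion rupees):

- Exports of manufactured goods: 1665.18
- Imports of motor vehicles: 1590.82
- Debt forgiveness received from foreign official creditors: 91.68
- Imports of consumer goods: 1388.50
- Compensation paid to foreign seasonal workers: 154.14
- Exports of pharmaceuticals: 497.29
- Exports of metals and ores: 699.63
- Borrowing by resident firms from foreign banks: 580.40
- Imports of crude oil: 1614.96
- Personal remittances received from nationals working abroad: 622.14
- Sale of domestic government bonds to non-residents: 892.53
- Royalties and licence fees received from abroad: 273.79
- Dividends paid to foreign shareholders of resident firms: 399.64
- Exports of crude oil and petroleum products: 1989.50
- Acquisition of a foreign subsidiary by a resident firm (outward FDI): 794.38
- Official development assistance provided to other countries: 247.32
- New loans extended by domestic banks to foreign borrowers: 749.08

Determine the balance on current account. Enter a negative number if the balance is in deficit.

Goods: -1388.50 - 1614.96 + 699.63 + 497.29 + 1665.18 - 1590.82 + 1989.50 = 257.32
Services: 273.79
Primary income: -399.64 - 154.14 = -553.78
Secondary income: -247.32 + 622.14 = 374.82
Current account = 257.32 + 273.79 + (-553.78) + 374.82 = 352.15
(Excluded from the current account — capital account: debt forgiveness received from foreign official creditors 91.68; financial account: borrowing by resident firms from foreign banks 580.40, sale of domestic government bonds to non-residents 892.53, acquisition of a foreign subsidiary by a resident firm (outward FDI) 794.38, new loans extended by domestic banks to foreign borrowers 749.08.)

352.15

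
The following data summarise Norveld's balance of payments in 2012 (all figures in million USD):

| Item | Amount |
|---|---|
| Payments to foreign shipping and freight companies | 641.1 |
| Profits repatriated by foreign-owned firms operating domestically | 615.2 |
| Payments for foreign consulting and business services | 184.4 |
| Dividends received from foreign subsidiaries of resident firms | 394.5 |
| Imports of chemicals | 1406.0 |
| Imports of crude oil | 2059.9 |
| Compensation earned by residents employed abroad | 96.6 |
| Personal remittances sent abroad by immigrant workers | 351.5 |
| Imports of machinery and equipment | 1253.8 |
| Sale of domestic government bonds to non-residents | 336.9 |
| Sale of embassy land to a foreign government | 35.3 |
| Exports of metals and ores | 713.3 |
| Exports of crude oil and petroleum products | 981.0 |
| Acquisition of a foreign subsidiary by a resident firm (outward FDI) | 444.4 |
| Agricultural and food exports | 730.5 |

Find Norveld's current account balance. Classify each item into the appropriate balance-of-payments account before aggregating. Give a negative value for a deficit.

Goods: -1253.8 - 1406.0 + 713.3 + 981.0 - 2059.9 + 730.5 = -2294.9
Services: -641.1 - 184.4 = -825.5
Primary income: 96.6 + 394.5 - 615.2 = -124.1
Secondary income: -351.5
Current account = (-2294.9) + (-825.5) + (-124.1) + (-351.5) = -3596.0
(Excluded from the current account — financial account: sale of domestic government bonds to non-residents 336.9, acquisition of a foreign subsidiary by a resident firm (outward FDI) 444.4; capital account: sale of embassy land to a foreign government 35.3.)

-3596.0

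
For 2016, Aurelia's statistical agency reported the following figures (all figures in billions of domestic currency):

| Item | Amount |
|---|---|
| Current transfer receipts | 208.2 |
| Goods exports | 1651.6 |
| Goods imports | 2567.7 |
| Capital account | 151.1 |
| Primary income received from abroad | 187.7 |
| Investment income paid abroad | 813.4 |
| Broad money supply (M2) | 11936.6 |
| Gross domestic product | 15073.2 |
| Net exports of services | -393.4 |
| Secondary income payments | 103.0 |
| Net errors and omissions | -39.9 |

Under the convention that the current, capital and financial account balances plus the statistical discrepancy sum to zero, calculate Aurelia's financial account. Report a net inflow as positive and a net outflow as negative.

Goods balance = 1651.6 - 2567.7 = -916.1
Services balance = -393.4
Trade balance (goods + services) = -916.1 + (-393.4) = -1309.5
Net primary income = 187.7 - 813.4 = -625.7
Net secondary income = 208.2 - 103.0 = 105.2
Current account = -1309.5 + (-625.7) + 105.2 = -1830.0
Financial account = -(-1830.0 + 151.1 + (-39.9)) = 1718.8

1718.8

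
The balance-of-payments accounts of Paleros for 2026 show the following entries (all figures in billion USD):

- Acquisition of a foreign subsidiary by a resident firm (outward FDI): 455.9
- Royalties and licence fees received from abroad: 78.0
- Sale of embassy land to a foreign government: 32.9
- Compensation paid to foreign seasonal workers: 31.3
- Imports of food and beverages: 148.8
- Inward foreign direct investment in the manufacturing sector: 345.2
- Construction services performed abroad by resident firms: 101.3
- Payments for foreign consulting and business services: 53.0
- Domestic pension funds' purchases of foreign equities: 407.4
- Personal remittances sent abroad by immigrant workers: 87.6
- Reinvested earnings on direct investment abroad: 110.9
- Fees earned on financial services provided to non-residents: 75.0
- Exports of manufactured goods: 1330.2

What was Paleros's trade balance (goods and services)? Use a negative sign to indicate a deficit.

1382.7

Goods: 1330.2 - 148.8 = 1181.4
Services: 101.3 - 53.0 + 75.0 + 78.0 = 201.3
Trade balance = 1181.4 + 201.3 = 1382.7
(Excluded from the trade balance — financial account: acquisition of a foreign subsidiary by a resident firm (outward FDI) 455.9, inward foreign direct investment in the manufacturing sector 345.2, domestic pension funds' purchases of foreign equities 407.4; capital account: sale of embassy land to a foreign government 32.9; primary income: compensation paid to foreign seasonal workers 31.3, reinvested earnings on direct investment abroad 110.9; secondary income: personal remittances sent abroad by immigrant workers 87.6.)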